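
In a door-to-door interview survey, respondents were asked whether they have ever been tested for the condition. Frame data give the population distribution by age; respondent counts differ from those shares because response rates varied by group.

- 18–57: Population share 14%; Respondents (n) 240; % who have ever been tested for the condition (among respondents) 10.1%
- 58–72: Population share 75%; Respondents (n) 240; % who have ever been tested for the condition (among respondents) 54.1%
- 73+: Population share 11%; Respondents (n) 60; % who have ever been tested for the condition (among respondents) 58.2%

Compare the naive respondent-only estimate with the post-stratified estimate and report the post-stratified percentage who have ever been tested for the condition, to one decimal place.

48.4%

Without adjustment, the pooled respondent share is:
  (240/540)×10.1 + (240/540)×54.1 + (60/540)×58.2 = 35%
Post-stratifying to population shares instead:
  0.14×10.1 + 0.75×54.1 + 0.11×58.2 = 48.391%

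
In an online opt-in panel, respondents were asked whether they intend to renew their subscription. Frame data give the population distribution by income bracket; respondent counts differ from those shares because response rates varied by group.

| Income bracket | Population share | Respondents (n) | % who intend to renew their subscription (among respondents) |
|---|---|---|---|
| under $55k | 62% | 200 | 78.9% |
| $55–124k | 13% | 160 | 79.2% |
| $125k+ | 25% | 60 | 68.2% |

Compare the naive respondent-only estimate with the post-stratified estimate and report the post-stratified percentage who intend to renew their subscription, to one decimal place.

76.3%

Without adjustment, the pooled respondent share is:
  (200/420)×78.9 + (160/420)×79.2 + (60/420)×68.2 = 77.4857%
Reweighting by population income bracket shares:
  0.62×78.9 + 0.13×79.2 + 0.25×68.2 = 76.264%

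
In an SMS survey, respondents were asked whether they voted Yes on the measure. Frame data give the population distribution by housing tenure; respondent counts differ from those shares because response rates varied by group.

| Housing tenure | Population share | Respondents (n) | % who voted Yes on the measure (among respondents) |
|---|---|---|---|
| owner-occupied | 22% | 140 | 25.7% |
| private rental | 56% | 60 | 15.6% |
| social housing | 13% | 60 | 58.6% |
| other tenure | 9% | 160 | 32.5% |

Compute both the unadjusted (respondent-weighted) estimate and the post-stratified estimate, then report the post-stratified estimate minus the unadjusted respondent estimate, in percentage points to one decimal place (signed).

-6.6 percentage points

Naive respondent-only estimate (weights = respondent counts):
  (140/420)×25.7 + (60/420)×15.6 + (60/420)×58.6 + (160/420)×32.5 = 31.5476%
Post-stratifying to population shares instead:
  0.22×25.7 + 0.56×15.6 + 0.13×58.6 + 0.09×32.5 = 24.933%
Difference = 24.933 − 31.5476 = -6.6146 pp.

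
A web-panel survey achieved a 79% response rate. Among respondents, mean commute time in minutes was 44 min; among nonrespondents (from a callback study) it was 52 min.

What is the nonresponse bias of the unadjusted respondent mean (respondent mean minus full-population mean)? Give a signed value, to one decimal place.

-1.7

Nonresponse fraction = 1 − 0.79 = 0.21.
Bias = (nonresponse fraction) × (respondent mean − nonrespondent mean)
     = 0.21 × (44 − 52) = 0.21 × -8 = -1.68.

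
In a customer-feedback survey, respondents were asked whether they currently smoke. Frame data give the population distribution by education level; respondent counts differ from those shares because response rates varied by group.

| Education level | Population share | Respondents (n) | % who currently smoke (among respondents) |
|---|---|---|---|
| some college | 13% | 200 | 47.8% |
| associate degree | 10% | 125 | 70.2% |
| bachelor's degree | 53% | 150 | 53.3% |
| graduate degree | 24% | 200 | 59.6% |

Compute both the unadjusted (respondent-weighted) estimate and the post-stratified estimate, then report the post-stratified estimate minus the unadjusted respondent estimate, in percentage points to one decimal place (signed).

Unadjusted (pooled respondent) estimate weights by respondent counts:
  (200/675)×47.8 + (125/675)×70.2 + (150/675)×53.3 + (200/675)×59.6 = 56.6667%
Reweighting by population education level shares:
  0.13×47.8 + 0.1×70.2 + 0.53×53.3 + 0.24×59.6 = 55.787%
Difference = 55.787 − 56.6667 = -0.8797 pp.

-0.9 percentage points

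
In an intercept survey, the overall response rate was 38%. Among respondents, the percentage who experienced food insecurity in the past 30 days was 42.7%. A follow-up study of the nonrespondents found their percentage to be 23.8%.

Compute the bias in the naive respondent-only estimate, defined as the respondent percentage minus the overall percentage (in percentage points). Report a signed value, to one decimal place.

+11.7 percentage points

Nonresponse fraction = 1 − 0.38 = 0.62.
Bias = (nonresponse fraction) × (respondent percentage − nonrespondent percentage)
     = 0.62 × (42.7 − 23.8) = 0.62 × 18.9 = 11.718.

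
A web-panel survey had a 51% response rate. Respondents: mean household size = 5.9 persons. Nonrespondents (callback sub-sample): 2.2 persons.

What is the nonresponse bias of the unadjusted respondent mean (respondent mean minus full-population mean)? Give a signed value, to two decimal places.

Nonresponse fraction = 1 − 0.51 = 0.49.
Bias = (nonresponse fraction) × (respondent mean − nonrespondent mean)
     = 0.49 × (5.9 − 2.2) = 0.49 × 3.7 = 1.813.

+1.81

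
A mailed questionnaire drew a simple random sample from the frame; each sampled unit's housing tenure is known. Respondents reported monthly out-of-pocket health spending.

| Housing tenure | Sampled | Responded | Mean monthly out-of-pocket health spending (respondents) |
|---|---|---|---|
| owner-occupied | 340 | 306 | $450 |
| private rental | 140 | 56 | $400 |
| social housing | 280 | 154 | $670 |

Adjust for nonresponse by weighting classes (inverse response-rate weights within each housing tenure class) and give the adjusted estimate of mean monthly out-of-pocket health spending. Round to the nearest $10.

$520

Response rates by class: owner-occupied 306/340 = 90%, private rental 56/140 = 40%, social housing 154/280 = 55%.
With weight = n_sampled/n_responded per class, the weighted class total is n_sampled:
  owner-occupied: 340 × 450 = 153,000
  private rental: 140 × 400 = 56,000
  social housing: 280 × 670 = 187,600
Adjusted estimate = 396,600 / 760 = 521.842 → $520.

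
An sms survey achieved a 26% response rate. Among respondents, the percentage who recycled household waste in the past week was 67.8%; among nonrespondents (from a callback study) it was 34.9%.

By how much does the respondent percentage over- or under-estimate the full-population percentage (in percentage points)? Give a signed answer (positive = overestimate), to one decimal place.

Nonresponse fraction = 1 − 0.26 = 0.74.
Bias = (nonresponse fraction) × (respondent percentage − nonrespondent percentage)
     = 0.74 × (67.8 − 34.9) = 0.74 × 32.9 = 24.346.

+24.3 percentage points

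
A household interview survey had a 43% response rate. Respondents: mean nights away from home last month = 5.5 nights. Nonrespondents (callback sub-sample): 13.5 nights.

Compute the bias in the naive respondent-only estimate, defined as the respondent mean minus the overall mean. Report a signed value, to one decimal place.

-4.6

Nonresponse fraction = 1 − 0.43 = 0.57.
Bias = (nonresponse fraction) × (respondent mean − nonrespondent mean)
     = 0.57 × (5.5 − 13.5) = 0.57 × -8 = -4.56.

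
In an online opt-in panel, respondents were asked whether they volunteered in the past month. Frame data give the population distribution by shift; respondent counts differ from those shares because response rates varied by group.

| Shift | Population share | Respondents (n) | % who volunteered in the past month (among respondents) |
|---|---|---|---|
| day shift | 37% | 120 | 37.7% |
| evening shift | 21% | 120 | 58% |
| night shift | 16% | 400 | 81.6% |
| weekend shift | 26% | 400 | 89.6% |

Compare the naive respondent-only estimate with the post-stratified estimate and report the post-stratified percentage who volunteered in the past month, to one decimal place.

Without adjustment, the pooled respondent share is:
  (120/1040)×37.7 + (120/1040)×58 + (400/1040)×81.6 + (400/1040)×89.6 = 76.8885%
Reweighting by population shift shares:
  0.37×37.7 + 0.21×58 + 0.16×81.6 + 0.26×89.6 = 62.481%

62.5%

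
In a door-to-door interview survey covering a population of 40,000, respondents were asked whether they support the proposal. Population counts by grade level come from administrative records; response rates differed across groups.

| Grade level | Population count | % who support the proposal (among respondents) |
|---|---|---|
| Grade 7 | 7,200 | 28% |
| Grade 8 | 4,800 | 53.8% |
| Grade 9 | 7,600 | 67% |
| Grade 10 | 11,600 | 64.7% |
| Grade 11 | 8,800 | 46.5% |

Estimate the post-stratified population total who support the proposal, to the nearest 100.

Apply each group's respondent rate to its population count:
  Grade 7: 7,200 × 28% = 2016
  Grade 8: 4,800 × 53.8% = 2582.4
  Grade 9: 7,600 × 67% = 5092
  Grade 10: 11,600 × 64.7% = 7505.2
  Grade 11: 8,800 × 46.5% = 4092
Estimated total = 21287.6 → 21,300.

21,300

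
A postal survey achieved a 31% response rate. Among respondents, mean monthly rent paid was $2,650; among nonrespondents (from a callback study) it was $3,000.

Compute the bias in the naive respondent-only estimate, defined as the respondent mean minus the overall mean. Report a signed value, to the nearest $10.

-$240

Nonresponse fraction = 1 − 0.31 = 0.69.
Bias = (nonresponse fraction) × (respondent mean − nonrespondent mean)
     = 0.69 × (2650 − 3000) = 0.69 × -350 = -241.5.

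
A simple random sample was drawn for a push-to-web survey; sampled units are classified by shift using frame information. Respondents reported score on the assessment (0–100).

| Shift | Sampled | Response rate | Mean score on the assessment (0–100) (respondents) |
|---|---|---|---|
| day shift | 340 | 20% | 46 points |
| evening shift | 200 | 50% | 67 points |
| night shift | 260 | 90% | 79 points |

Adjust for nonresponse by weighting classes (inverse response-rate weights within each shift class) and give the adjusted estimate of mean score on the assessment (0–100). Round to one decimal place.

62.0

Inverse-response-rate weighting restores each class to its sampled count, so class totals weight by n_sampled:
  day shift: 340 × 46 = 15,640
  evening shift: 200 × 67 = 13,400
  night shift: 260 × 79 = 20,540
Adjusted estimate = 49,580 / 800 = 61.975 → 62.0.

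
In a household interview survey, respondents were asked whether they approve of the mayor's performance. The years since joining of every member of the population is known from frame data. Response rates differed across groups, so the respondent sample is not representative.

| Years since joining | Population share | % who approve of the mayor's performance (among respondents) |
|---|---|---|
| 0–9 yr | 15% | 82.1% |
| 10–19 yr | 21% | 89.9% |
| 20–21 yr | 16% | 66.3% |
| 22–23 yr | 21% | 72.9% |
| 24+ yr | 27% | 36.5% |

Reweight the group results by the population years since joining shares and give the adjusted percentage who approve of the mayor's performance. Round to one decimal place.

Weight each group's respondent value by its population share:
  0–9 yr: 0.15 × 82.1 = 12.315
  10–19 yr: 0.21 × 89.9 = 18.879
  20–21 yr: 0.16 × 66.3 = 10.608
  22–23 yr: 0.21 × 72.9 = 15.309
  24+ yr: 0.27 × 36.5 = 9.855
Post-stratified estimate = 66.966 → 67.0%.

67.0%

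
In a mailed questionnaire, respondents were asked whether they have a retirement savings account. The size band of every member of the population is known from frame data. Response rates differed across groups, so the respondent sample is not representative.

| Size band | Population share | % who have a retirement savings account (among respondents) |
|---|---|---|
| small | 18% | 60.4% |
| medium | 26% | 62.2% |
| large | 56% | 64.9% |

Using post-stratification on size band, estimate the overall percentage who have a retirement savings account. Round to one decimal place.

63.4%

Each cell contributes population-share × respondent value:
  small: 0.18 × 60.4 = 10.872
  medium: 0.26 × 62.2 = 16.172
  large: 0.56 × 64.9 = 36.344
Post-stratified estimate = 63.388 → 63.4%.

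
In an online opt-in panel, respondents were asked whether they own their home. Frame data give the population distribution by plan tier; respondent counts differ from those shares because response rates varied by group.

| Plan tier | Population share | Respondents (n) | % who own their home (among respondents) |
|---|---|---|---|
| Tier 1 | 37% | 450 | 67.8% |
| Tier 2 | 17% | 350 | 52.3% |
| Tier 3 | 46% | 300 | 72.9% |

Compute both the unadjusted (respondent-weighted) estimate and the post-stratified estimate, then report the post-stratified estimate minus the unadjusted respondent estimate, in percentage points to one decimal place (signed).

+3.3 percentage points

Unadjusted (pooled respondent) estimate weights by respondent counts:
  (450/1100)×67.8 + (350/1100)×52.3 + (300/1100)×72.9 = 64.2591%
Post-stratified estimate weights by population shares:
  0.37×67.8 + 0.17×52.3 + 0.46×72.9 = 67.511%
Difference = 67.511 − 64.2591 = 3.2519 pp.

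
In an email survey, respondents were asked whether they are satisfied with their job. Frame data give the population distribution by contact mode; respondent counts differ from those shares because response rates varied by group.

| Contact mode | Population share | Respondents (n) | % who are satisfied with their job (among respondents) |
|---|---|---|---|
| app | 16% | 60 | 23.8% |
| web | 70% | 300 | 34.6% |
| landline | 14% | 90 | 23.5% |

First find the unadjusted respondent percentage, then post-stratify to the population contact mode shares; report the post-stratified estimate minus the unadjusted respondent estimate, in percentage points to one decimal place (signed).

+0.4 percentage points

Naive respondent-only estimate (weights = respondent counts):
  (60/450)×23.8 + (300/450)×34.6 + (90/450)×23.5 = 30.94%
Post-stratified estimate weights by population shares:
  0.16×23.8 + 0.7×34.6 + 0.14×23.5 = 31.318%
Difference = 31.318 − 30.94 = 0.378 pp.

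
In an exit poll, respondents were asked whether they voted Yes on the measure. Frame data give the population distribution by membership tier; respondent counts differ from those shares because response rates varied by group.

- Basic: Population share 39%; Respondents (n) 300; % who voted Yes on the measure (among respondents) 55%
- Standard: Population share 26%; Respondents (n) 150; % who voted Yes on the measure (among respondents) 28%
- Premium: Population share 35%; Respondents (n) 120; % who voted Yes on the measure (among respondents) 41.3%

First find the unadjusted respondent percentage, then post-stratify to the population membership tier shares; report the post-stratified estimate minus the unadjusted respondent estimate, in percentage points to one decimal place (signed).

-1.8 percentage points

Unadjusted (pooled respondent) estimate weights by respondent counts:
  (300/570)×55 + (150/570)×28 + (120/570)×41.3 = 45.0105%
Post-stratified estimate weights by population shares:
  0.39×55 + 0.26×28 + 0.35×41.3 = 43.185%
Difference = 43.185 − 45.0105 = -1.8255 pp.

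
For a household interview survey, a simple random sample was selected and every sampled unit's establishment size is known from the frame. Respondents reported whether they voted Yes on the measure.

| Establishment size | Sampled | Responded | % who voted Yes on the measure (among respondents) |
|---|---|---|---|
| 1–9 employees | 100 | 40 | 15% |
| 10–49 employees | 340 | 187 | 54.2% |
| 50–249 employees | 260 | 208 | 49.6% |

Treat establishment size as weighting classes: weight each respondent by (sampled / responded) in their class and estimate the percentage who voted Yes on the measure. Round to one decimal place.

Response rates by class: 1–9 employees 40/100 = 40%, 10–49 employees 187/340 = 55%, 50–249 employees 208/260 = 80%.
Each respondent's weight = sampled/responded in their class; summing within a class gives n_sampled, so:
  1–9 employees: 100 × 15 = 1500
  10–49 employees: 340 × 54.2 = 18,428
  50–249 employees: 260 × 49.6 = 12,896
Adjusted estimate = 32,824 / 700 = 46.8914 → 46.9%.

46.9%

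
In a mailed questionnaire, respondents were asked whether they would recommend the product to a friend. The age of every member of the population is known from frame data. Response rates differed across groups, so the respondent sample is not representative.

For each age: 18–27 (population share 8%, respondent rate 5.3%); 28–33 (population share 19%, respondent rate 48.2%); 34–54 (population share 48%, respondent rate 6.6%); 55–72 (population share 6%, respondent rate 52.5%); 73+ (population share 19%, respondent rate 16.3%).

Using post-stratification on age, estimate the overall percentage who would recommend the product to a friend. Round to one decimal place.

19.0%

Post-stratification weights by population share, not respondent share:
  18–27: 0.08 × 5.3 = 0.424
  28–33: 0.19 × 48.2 = 9.158
  34–54: 0.48 × 6.6 = 3.168
  55–72: 0.06 × 52.5 = 3.15
  73+: 0.19 × 16.3 = 3.097
Post-stratified estimate = 18.997 → 19.0%.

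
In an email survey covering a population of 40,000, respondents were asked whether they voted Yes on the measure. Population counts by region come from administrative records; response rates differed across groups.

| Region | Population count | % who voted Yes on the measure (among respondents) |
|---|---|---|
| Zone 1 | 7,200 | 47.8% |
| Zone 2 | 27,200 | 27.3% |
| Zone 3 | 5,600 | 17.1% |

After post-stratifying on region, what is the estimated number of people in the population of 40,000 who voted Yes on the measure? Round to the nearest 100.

11,800

Each cell contributes its population count × the respondent rate:
  Zone 1: 7,200 × 47.8% = 3441.6
  Zone 2: 27,200 × 27.3% = 7425.6
  Zone 3: 5,600 × 17.1% = 957.6
Estimated total = 11824.8 → 11,800.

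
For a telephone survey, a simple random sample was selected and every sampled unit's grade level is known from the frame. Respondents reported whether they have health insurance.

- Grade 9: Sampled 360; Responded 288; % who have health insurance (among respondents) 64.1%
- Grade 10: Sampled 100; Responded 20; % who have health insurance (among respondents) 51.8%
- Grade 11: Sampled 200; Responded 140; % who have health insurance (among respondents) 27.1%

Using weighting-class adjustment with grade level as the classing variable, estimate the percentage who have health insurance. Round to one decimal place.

51.0%

Class response rates: Grade 9 288/360 = 80%, Grade 10 20/100 = 20%, Grade 11 140/200 = 70%.
Weighting each respondent by the inverse class response rate inflates each class back to its sampled size, so the class weight is n_sampled:
  Grade 9: 360 × 64.1 = 23076
  Grade 10: 100 × 51.8 = 5180
  Grade 11: 200 × 27.1 = 5420
Adjusted estimate = 33,676 / 660 = 51.0242 → 51.0%.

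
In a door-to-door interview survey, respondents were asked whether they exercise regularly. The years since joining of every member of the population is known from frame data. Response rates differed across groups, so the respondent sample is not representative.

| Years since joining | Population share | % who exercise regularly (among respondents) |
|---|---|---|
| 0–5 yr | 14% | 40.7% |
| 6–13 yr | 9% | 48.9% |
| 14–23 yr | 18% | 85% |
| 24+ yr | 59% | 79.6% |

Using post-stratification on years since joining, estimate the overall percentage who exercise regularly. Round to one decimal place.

Reweight to the known years since joining distribution:
  0–5 yr: 0.14 × 40.7 = 5.698
  6–13 yr: 0.09 × 48.9 = 4.401
  14–23 yr: 0.18 × 85 = 15.3
  24+ yr: 0.59 × 79.6 = 46.964
Post-stratified estimate = 72.363 → 72.4%.

72.4%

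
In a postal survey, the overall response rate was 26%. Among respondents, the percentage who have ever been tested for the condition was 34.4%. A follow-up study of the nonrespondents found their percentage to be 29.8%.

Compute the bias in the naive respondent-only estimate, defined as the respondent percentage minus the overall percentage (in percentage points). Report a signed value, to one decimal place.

+3.4 percentage points

Nonresponse fraction = 1 − 0.26 = 0.74.
Bias = (nonresponse fraction) × (respondent percentage − nonrespondent percentage)
     = 0.74 × (34.4 − 29.8) = 0.74 × 4.6 = 3.404.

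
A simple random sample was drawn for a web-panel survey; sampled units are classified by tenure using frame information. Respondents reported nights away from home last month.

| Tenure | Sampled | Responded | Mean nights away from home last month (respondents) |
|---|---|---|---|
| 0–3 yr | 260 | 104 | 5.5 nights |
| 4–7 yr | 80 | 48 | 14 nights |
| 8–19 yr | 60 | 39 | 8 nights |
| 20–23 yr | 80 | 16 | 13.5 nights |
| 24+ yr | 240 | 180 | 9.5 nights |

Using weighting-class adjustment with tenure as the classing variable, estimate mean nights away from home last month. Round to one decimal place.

8.9

Response rates by class: 0–3 yr 104/260 = 40%, 4–7 yr 48/80 = 60%, 8–19 yr 39/60 = 65%, 20–23 yr 16/80 = 20%, 24+ yr 180/240 = 75%.
With weight = n_sampled/n_responded per class, the weighted class total is n_sampled:
  0–3 yr: 260 × 5.5 = 1430
  4–7 yr: 80 × 14 = 1120
  8–19 yr: 60 × 8 = 480
  20–23 yr: 80 × 13.5 = 1080
  24+ yr: 240 × 9.5 = 2280
Adjusted estimate = 6390 / 720 = 8.875 → 8.9.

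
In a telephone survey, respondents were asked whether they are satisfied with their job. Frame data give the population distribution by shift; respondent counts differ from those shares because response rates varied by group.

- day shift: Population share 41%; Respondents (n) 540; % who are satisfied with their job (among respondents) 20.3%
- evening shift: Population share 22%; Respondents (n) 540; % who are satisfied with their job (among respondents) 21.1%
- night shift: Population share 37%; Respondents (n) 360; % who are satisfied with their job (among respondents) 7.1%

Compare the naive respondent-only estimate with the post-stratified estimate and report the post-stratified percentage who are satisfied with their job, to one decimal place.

Naive respondent-only estimate (weights = respondent counts):
  (540/1440)×20.3 + (540/1440)×21.1 + (360/1440)×7.1 = 17.3%
Reweighting by population shift shares:
  0.41×20.3 + 0.22×21.1 + 0.37×7.1 = 15.592%

15.6%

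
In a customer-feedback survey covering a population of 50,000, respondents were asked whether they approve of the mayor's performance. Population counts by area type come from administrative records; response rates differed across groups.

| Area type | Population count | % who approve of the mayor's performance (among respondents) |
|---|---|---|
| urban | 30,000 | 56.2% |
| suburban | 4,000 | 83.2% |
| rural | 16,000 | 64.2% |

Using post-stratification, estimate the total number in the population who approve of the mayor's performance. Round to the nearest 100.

30,500

Each cell contributes its population count × the respondent rate:
  urban: 30,000 × 56.2% = 16,860
  suburban: 4,000 × 83.2% = 3328
  rural: 16,000 × 64.2% = 10,272
Estimated total = 30,460 → 30,500.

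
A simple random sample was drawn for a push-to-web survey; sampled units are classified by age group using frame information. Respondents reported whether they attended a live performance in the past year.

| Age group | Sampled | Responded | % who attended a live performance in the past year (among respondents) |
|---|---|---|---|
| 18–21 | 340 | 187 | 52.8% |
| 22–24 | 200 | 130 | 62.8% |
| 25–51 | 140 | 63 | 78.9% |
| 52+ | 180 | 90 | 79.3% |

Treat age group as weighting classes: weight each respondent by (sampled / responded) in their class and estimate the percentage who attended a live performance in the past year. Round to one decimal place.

Response rates by class: 18–21 187/340 = 55%, 22–24 130/200 = 65%, 25–51 63/140 = 45%, 52+ 90/180 = 50%.
Each respondent's weight = sampled/responded in their class; summing within a class gives n_sampled, so:
  18–21: 340 × 52.8 = 17,952
  22–24: 200 × 62.8 = 12,560
  25–51: 140 × 78.9 = 11,046
  52+: 180 × 79.3 = 14,274
Adjusted estimate = 55,832 / 860 = 64.9209 → 64.9%.

64.9%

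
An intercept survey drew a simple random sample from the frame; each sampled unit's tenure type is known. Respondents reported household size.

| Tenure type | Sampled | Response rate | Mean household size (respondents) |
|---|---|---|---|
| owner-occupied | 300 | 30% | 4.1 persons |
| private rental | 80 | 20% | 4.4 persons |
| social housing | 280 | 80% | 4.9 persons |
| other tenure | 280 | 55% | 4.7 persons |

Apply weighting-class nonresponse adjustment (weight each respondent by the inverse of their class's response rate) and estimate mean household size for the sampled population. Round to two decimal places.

4.54

With weight = n_sampled/n_responded per class, the weighted class total is n_sampled:
  owner-occupied: 300 × 4.1 = 1230
  private rental: 80 × 4.4 = 352
  social housing: 280 × 4.9 = 1372
  other tenure: 280 × 4.7 = 1316
Adjusted estimate = 4270 / 940 = 4.54255 → 4.54.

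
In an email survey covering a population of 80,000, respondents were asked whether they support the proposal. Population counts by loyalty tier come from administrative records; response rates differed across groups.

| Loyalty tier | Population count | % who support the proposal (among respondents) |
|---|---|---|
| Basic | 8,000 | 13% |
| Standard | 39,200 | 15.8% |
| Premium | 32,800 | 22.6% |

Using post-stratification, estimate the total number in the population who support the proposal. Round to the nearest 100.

Each cell contributes its population count × the respondent rate:
  Basic: 8,000 × 13% = 1040
  Standard: 39,200 × 15.8% = 6193.6
  Premium: 32,800 × 22.6% = 7412.8
Estimated total = 14646.4 → 14,600.

14,600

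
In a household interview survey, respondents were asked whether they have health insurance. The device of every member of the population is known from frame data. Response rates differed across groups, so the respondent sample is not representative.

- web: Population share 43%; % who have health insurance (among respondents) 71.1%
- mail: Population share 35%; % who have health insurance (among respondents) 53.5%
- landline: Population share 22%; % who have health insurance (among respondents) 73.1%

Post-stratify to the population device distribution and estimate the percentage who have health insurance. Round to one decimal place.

65.4%

Post-stratification weights by population share, not respondent share:
  web: 0.43 × 71.1 = 30.573
  mail: 0.35 × 53.5 = 18.725
  landline: 0.22 × 73.1 = 16.082
Post-stratified estimate = 65.38 → 65.4%.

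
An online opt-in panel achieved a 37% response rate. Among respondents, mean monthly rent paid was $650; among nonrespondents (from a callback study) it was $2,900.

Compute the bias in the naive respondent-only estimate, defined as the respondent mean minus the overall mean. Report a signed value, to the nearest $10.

Nonresponse fraction = 1 − 0.37 = 0.63.
Bias = (nonresponse fraction) × (respondent mean − nonrespondent mean)
     = 0.63 × (650 − 2900) = 0.63 × -2250 = -1417.5.

-$1,420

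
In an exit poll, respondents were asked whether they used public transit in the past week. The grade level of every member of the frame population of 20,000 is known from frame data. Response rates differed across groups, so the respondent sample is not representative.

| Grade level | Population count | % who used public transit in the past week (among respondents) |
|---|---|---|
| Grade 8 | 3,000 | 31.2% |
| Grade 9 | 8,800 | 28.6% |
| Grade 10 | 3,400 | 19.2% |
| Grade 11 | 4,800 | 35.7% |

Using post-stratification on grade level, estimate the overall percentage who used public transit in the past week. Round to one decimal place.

Post-stratification weights by population share, not respondent share:
  Grade 8: (3,000/20,000) × 31.2 = 4.68
  Grade 9: (8,800/20,000) × 28.6 = 12.584
  Grade 10: (3,400/20,000) × 19.2 = 3.264
  Grade 11: (4,800/20,000) × 35.7 = 8.568
Post-stratified estimate = 29.096 → 29.1%.

29.1%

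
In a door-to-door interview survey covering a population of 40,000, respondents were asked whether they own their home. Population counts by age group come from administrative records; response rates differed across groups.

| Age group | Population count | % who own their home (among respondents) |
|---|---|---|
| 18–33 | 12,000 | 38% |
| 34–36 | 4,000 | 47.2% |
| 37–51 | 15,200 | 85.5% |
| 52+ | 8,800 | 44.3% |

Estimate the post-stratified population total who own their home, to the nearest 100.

23,300

Estimated count per cell = population count × respondent percentage:
  18–33: 12,000 × 38% = 4560
  34–36: 4,000 × 47.2% = 1888
  37–51: 15,200 × 85.5% = 12,996
  52+: 8,800 × 44.3% = 3898.4
Estimated total = 23342.4 → 23,300.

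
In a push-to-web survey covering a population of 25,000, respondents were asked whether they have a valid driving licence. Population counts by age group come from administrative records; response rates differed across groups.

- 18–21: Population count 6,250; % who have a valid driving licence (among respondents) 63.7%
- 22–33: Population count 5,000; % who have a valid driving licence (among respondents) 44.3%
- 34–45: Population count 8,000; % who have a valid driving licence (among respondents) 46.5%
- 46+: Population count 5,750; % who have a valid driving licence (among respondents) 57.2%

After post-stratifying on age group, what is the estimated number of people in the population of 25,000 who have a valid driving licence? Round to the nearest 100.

Estimated count per cell = population count × respondent percentage:
  18–21: 6,250 × 63.7% = 3981.25
  22–33: 5,000 × 44.3% = 2215
  34–45: 8,000 × 46.5% = 3720
  46+: 5,750 × 57.2% = 3289
Estimated total = 13205.2 → 13,200.

13,200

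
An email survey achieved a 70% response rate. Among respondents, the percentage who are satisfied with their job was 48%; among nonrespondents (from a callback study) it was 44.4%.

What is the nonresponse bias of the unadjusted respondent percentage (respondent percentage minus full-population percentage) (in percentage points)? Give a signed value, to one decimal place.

+1.1 percentage points

Nonresponse fraction = 1 − 0.7 = 0.3.
Bias = (nonresponse fraction) × (respondent percentage − nonrespondent percentage)
     = 0.3 × (48 − 44.4) = 0.3 × 3.6 = 1.08.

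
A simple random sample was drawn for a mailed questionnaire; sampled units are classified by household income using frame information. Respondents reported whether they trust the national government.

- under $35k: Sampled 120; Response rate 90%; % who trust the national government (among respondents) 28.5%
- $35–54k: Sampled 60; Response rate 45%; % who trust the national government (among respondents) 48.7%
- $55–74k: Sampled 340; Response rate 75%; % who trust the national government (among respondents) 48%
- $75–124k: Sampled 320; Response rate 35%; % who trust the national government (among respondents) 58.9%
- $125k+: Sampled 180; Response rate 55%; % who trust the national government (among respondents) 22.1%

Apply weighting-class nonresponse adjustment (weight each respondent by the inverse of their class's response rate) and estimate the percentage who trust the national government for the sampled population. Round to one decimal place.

44.6%

With weight = n_sampled/n_responded per class, the weighted class total is n_sampled:
  under $35k: 120 × 28.5 = 3420
  $35–54k: 60 × 48.7 = 2922
  $55–74k: 340 × 48 = 16,320
  $75–124k: 320 × 58.9 = 18,848
  $125k+: 180 × 22.1 = 3978
Adjusted estimate = 45,488 / 1,020 = 44.5961 → 44.6%.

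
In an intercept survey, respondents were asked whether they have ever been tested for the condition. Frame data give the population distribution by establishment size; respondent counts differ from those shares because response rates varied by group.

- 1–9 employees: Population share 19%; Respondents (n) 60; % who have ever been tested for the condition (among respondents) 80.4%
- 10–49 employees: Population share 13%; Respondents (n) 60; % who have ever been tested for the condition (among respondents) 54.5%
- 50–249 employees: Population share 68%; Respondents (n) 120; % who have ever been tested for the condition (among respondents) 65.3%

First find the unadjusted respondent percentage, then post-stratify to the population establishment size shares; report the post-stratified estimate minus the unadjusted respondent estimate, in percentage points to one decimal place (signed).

Naive respondent-only estimate (weights = respondent counts):
  (60/240)×80.4 + (60/240)×54.5 + (120/240)×65.3 = 66.375%
Reweighting by population establishment size shares:
  0.19×80.4 + 0.13×54.5 + 0.68×65.3 = 66.765%
Difference = 66.765 − 66.375 = 0.39 pp.

+0.4 percentage points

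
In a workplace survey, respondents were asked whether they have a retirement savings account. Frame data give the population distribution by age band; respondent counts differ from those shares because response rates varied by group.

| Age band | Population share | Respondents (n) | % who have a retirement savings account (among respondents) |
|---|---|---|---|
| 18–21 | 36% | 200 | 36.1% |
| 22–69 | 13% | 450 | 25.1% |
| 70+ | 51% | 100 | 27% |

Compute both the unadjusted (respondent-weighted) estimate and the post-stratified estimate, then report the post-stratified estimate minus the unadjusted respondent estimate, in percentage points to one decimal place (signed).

Naive respondent-only estimate (weights = respondent counts):
  (200/750)×36.1 + (450/750)×25.1 + (100/750)×27 = 28.2867%
Reweighting by population age band shares:
  0.36×36.1 + 0.13×25.1 + 0.51×27 = 30.029%
Difference = 30.029 − 28.2867 = 1.7423 pp.

+1.7 percentage points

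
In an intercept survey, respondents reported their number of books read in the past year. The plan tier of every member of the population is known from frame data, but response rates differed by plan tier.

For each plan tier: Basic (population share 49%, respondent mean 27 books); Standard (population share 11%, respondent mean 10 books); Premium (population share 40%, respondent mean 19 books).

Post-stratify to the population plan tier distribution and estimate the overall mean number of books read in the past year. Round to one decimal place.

Weight each group's respondent value by its population share:
  Basic: 0.49 × 27 = 13.23
  Standard: 0.11 × 10 = 1.1
  Premium: 0.4 × 19 = 7.6
Post-stratified estimate = 21.93 → 21.9.

21.9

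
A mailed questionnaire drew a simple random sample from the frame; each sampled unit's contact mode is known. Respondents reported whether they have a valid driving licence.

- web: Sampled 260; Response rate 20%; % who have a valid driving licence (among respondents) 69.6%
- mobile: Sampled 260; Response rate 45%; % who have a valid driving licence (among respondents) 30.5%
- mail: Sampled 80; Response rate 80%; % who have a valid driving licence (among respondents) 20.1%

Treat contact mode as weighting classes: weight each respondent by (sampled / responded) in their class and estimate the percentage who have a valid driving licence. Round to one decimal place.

46.1%

Inverse-response-rate weighting restores each class to its sampled count, so class totals weight by n_sampled:
  web: 260 × 69.6 = 18,096
  mobile: 260 × 30.5 = 7930
  mail: 80 × 20.1 = 1608
Adjusted estimate = 27,634 / 600 = 46.0567 → 46.1%.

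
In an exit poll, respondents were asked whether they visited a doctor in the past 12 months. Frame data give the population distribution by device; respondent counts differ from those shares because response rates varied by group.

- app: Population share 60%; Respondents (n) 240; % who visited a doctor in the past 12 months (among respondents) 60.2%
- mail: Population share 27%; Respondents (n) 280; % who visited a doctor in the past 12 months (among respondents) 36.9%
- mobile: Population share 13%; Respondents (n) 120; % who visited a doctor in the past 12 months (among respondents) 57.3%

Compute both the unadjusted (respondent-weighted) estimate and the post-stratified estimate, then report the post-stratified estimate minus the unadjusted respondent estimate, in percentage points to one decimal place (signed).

+4.1 percentage points

Without adjustment, the pooled respondent share is:
  (240/640)×60.2 + (280/640)×36.9 + (120/640)×57.3 = 49.4625%
Post-stratified estimate weights by population shares:
  0.6×60.2 + 0.27×36.9 + 0.13×57.3 = 53.532%
Difference = 53.532 − 49.4625 = 4.0695 pp.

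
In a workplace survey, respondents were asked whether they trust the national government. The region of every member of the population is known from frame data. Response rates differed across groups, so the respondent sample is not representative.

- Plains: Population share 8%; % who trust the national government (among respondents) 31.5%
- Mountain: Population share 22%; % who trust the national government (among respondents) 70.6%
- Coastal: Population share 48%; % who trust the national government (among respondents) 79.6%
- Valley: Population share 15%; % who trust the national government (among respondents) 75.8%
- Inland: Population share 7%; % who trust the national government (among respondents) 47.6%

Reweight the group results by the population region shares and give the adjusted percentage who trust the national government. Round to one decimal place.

Each cell contributes population-share × respondent value:
  Plains: 0.08 × 31.5 = 2.52
  Mountain: 0.22 × 70.6 = 15.532
  Coastal: 0.48 × 79.6 = 38.208
  Valley: 0.15 × 75.8 = 11.37
  Inland: 0.07 × 47.6 = 3.332
Post-stratified estimate = 70.962 → 71.0%.

71.0%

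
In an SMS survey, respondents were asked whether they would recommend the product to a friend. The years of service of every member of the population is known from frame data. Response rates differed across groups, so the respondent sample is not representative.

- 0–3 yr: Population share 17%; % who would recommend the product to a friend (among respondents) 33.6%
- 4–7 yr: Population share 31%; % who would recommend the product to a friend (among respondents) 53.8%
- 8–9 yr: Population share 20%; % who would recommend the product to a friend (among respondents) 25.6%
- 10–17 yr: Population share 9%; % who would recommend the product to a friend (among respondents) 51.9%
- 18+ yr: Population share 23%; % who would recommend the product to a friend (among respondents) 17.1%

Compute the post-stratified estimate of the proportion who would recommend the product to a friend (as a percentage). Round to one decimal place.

36.1%

Post-stratification weights by population share, not respondent share:
  0–3 yr: 0.17 × 33.6 = 5.712
  4–7 yr: 0.31 × 53.8 = 16.678
  8–9 yr: 0.2 × 25.6 = 5.12
  10–17 yr: 0.09 × 51.9 = 4.671
  18+ yr: 0.23 × 17.1 = 3.933
Post-stratified estimate = 36.114 → 36.1%.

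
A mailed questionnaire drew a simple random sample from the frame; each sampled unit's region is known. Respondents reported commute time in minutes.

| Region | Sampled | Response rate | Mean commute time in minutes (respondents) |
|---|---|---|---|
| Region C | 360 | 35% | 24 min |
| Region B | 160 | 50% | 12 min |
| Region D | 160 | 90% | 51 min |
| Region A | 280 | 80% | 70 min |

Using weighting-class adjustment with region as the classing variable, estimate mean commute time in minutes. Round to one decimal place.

39.9

Inverse-response-rate weighting restores each class to its sampled count, so class totals weight by n_sampled:
  Region C: 360 × 24 = 8640
  Region B: 160 × 12 = 1920
  Region D: 160 × 51 = 8160
  Region A: 280 × 70 = 19,600
Adjusted estimate = 38,320 / 960 = 39.9167 → 39.9.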